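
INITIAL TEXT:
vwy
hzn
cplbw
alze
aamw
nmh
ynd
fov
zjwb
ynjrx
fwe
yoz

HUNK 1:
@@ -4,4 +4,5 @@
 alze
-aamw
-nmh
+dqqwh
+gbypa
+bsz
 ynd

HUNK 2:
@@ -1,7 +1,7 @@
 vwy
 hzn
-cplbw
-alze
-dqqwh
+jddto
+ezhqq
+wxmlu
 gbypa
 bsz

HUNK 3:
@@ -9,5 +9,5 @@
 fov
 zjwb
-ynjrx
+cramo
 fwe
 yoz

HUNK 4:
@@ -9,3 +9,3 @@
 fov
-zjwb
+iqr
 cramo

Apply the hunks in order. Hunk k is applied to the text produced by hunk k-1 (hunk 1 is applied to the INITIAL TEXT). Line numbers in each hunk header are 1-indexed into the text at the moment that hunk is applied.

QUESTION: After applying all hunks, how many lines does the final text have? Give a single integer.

Answer: 13

Derivation:
Hunk 1: at line 4 remove [aamw,nmh] add [dqqwh,gbypa,bsz] -> 13 lines: vwy hzn cplbw alze dqqwh gbypa bsz ynd fov zjwb ynjrx fwe yoz
Hunk 2: at line 1 remove [cplbw,alze,dqqwh] add [jddto,ezhqq,wxmlu] -> 13 lines: vwy hzn jddto ezhqq wxmlu gbypa bsz ynd fov zjwb ynjrx fwe yoz
Hunk 3: at line 9 remove [ynjrx] add [cramo] -> 13 lines: vwy hzn jddto ezhqq wxmlu gbypa bsz ynd fov zjwb cramo fwe yoz
Hunk 4: at line 9 remove [zjwb] add [iqr] -> 13 lines: vwy hzn jddto ezhqq wxmlu gbypa bsz ynd fov iqr cramo fwe yoz
Final line count: 13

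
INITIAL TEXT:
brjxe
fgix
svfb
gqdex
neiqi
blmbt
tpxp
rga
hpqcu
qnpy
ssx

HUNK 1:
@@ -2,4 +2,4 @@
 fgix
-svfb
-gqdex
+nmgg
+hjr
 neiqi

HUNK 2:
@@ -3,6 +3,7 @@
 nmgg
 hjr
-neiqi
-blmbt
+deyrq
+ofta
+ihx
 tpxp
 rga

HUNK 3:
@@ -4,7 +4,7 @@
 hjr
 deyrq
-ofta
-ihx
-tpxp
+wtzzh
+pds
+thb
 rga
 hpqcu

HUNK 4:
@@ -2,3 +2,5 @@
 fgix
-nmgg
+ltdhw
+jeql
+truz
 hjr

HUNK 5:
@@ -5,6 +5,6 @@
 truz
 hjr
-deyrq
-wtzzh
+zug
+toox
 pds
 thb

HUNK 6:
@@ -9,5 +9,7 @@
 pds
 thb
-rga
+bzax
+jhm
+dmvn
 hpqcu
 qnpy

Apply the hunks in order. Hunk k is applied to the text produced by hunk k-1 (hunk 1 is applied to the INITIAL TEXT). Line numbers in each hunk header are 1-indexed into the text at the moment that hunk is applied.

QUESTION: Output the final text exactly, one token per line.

Hunk 1: at line 2 remove [svfb,gqdex] add [nmgg,hjr] -> 11 lines: brjxe fgix nmgg hjr neiqi blmbt tpxp rga hpqcu qnpy ssx
Hunk 2: at line 3 remove [neiqi,blmbt] add [deyrq,ofta,ihx] -> 12 lines: brjxe fgix nmgg hjr deyrq ofta ihx tpxp rga hpqcu qnpy ssx
Hunk 3: at line 4 remove [ofta,ihx,tpxp] add [wtzzh,pds,thb] -> 12 lines: brjxe fgix nmgg hjr deyrq wtzzh pds thb rga hpqcu qnpy ssx
Hunk 4: at line 2 remove [nmgg] add [ltdhw,jeql,truz] -> 14 lines: brjxe fgix ltdhw jeql truz hjr deyrq wtzzh pds thb rga hpqcu qnpy ssx
Hunk 5: at line 5 remove [deyrq,wtzzh] add [zug,toox] -> 14 lines: brjxe fgix ltdhw jeql truz hjr zug toox pds thb rga hpqcu qnpy ssx
Hunk 6: at line 9 remove [rga] add [bzax,jhm,dmvn] -> 16 lines: brjxe fgix ltdhw jeql truz hjr zug toox pds thb bzax jhm dmvn hpqcu qnpy ssx

Answer: brjxe
fgix
ltdhw
jeql
truz
hjr
zug
toox
pds
thb
bzax
jhm
dmvn
hpqcu
qnpy
ssx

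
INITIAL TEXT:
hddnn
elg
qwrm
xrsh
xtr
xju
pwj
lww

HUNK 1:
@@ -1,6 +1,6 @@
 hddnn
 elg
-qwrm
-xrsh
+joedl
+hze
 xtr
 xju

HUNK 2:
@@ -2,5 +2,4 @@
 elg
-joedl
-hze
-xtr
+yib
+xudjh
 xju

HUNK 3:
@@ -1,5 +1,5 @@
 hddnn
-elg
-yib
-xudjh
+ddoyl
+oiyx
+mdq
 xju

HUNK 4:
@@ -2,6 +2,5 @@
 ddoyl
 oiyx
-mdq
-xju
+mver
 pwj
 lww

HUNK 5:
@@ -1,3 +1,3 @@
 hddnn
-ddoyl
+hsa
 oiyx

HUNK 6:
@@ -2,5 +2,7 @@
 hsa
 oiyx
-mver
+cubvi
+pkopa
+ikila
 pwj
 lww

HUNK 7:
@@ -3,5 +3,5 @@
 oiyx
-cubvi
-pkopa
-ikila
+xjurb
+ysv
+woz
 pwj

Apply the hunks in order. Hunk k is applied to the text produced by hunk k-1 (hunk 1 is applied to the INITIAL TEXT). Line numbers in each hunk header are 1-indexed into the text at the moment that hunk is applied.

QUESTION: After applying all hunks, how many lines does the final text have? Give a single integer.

Answer: 8

Derivation:
Hunk 1: at line 1 remove [qwrm,xrsh] add [joedl,hze] -> 8 lines: hddnn elg joedl hze xtr xju pwj lww
Hunk 2: at line 2 remove [joedl,hze,xtr] add [yib,xudjh] -> 7 lines: hddnn elg yib xudjh xju pwj lww
Hunk 3: at line 1 remove [elg,yib,xudjh] add [ddoyl,oiyx,mdq] -> 7 lines: hddnn ddoyl oiyx mdq xju pwj lww
Hunk 4: at line 2 remove [mdq,xju] add [mver] -> 6 lines: hddnn ddoyl oiyx mver pwj lww
Hunk 5: at line 1 remove [ddoyl] add [hsa] -> 6 lines: hddnn hsa oiyx mver pwj lww
Hunk 6: at line 2 remove [mver] add [cubvi,pkopa,ikila] -> 8 lines: hddnn hsa oiyx cubvi pkopa ikila pwj lww
Hunk 7: at line 3 remove [cubvi,pkopa,ikila] add [xjurb,ysv,woz] -> 8 lines: hddnn hsa oiyx xjurb ysv woz pwj lww
Final line count: 8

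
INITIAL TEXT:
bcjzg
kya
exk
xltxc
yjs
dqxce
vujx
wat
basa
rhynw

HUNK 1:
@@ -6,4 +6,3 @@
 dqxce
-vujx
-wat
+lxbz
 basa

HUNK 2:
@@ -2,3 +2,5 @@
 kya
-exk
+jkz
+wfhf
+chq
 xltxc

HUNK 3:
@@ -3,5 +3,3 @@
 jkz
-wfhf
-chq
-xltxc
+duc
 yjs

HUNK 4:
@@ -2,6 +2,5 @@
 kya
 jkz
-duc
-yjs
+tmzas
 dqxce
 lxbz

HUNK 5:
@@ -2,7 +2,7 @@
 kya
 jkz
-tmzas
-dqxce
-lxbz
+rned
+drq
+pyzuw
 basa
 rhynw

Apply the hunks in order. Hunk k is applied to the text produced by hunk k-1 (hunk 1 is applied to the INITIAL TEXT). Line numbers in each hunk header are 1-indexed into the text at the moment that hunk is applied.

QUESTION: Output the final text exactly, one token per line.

Answer: bcjzg
kya
jkz
rned
drq
pyzuw
basa
rhynw

Derivation:
Hunk 1: at line 6 remove [vujx,wat] add [lxbz] -> 9 lines: bcjzg kya exk xltxc yjs dqxce lxbz basa rhynw
Hunk 2: at line 2 remove [exk] add [jkz,wfhf,chq] -> 11 lines: bcjzg kya jkz wfhf chq xltxc yjs dqxce lxbz basa rhynw
Hunk 3: at line 3 remove [wfhf,chq,xltxc] add [duc] -> 9 lines: bcjzg kya jkz duc yjs dqxce lxbz basa rhynw
Hunk 4: at line 2 remove [duc,yjs] add [tmzas] -> 8 lines: bcjzg kya jkz tmzas dqxce lxbz basa rhynw
Hunk 5: at line 2 remove [tmzas,dqxce,lxbz] add [rned,drq,pyzuw] -> 8 lines: bcjzg kya jkz rned drq pyzuw basa rhynw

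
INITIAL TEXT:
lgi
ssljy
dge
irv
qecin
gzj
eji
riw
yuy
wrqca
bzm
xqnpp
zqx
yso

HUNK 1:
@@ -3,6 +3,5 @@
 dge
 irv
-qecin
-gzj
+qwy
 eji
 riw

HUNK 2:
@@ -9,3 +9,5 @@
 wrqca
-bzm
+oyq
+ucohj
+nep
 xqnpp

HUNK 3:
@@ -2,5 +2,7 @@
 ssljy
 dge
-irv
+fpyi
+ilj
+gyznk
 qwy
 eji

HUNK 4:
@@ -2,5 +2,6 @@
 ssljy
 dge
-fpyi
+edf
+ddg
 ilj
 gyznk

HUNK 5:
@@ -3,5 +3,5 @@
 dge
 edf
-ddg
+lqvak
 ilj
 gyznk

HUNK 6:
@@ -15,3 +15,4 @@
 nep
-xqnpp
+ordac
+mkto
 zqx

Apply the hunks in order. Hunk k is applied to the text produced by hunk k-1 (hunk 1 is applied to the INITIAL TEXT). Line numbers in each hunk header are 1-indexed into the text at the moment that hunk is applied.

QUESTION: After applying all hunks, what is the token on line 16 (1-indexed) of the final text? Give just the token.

Hunk 1: at line 3 remove [qecin,gzj] add [qwy] -> 13 lines: lgi ssljy dge irv qwy eji riw yuy wrqca bzm xqnpp zqx yso
Hunk 2: at line 9 remove [bzm] add [oyq,ucohj,nep] -> 15 lines: lgi ssljy dge irv qwy eji riw yuy wrqca oyq ucohj nep xqnpp zqx yso
Hunk 3: at line 2 remove [irv] add [fpyi,ilj,gyznk] -> 17 lines: lgi ssljy dge fpyi ilj gyznk qwy eji riw yuy wrqca oyq ucohj nep xqnpp zqx yso
Hunk 4: at line 2 remove [fpyi] add [edf,ddg] -> 18 lines: lgi ssljy dge edf ddg ilj gyznk qwy eji riw yuy wrqca oyq ucohj nep xqnpp zqx yso
Hunk 5: at line 3 remove [ddg] add [lqvak] -> 18 lines: lgi ssljy dge edf lqvak ilj gyznk qwy eji riw yuy wrqca oyq ucohj nep xqnpp zqx yso
Hunk 6: at line 15 remove [xqnpp] add [ordac,mkto] -> 19 lines: lgi ssljy dge edf lqvak ilj gyznk qwy eji riw yuy wrqca oyq ucohj nep ordac mkto zqx yso
Final line 16: ordac

Answer: ordac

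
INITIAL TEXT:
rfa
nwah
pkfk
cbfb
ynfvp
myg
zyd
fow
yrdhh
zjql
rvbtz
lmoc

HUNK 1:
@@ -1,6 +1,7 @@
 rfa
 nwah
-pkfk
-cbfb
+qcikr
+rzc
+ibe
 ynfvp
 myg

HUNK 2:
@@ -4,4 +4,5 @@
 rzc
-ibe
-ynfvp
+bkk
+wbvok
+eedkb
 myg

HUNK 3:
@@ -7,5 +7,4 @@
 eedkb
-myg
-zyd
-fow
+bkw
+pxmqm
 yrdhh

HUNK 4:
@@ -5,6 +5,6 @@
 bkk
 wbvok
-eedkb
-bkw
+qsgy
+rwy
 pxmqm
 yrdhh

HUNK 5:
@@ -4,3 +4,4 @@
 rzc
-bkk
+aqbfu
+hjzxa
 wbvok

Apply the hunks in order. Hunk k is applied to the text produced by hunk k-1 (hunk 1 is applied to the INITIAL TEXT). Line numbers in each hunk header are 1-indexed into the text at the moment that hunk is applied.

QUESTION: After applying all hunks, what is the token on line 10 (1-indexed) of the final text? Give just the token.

Answer: pxmqm

Derivation:
Hunk 1: at line 1 remove [pkfk,cbfb] add [qcikr,rzc,ibe] -> 13 lines: rfa nwah qcikr rzc ibe ynfvp myg zyd fow yrdhh zjql rvbtz lmoc
Hunk 2: at line 4 remove [ibe,ynfvp] add [bkk,wbvok,eedkb] -> 14 lines: rfa nwah qcikr rzc bkk wbvok eedkb myg zyd fow yrdhh zjql rvbtz lmoc
Hunk 3: at line 7 remove [myg,zyd,fow] add [bkw,pxmqm] -> 13 lines: rfa nwah qcikr rzc bkk wbvok eedkb bkw pxmqm yrdhh zjql rvbtz lmoc
Hunk 4: at line 5 remove [eedkb,bkw] add [qsgy,rwy] -> 13 lines: rfa nwah qcikr rzc bkk wbvok qsgy rwy pxmqm yrdhh zjql rvbtz lmoc
Hunk 5: at line 4 remove [bkk] add [aqbfu,hjzxa] -> 14 lines: rfa nwah qcikr rzc aqbfu hjzxa wbvok qsgy rwy pxmqm yrdhh zjql rvbtz lmoc
Final line 10: pxmqm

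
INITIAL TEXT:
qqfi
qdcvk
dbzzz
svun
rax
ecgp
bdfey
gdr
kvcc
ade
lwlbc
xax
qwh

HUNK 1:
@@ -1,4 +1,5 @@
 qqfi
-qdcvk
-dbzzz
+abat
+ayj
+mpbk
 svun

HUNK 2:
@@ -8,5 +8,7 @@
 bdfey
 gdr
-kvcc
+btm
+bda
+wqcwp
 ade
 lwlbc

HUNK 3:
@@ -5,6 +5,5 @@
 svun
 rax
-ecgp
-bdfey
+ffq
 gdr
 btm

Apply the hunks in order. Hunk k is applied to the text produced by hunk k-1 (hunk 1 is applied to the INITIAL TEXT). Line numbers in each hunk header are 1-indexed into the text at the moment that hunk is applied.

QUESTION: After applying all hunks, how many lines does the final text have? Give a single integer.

Answer: 15

Derivation:
Hunk 1: at line 1 remove [qdcvk,dbzzz] add [abat,ayj,mpbk] -> 14 lines: qqfi abat ayj mpbk svun rax ecgp bdfey gdr kvcc ade lwlbc xax qwh
Hunk 2: at line 8 remove [kvcc] add [btm,bda,wqcwp] -> 16 lines: qqfi abat ayj mpbk svun rax ecgp bdfey gdr btm bda wqcwp ade lwlbc xax qwh
Hunk 3: at line 5 remove [ecgp,bdfey] add [ffq] -> 15 lines: qqfi abat ayj mpbk svun rax ffq gdr btm bda wqcwp ade lwlbc xax qwh
Final line count: 15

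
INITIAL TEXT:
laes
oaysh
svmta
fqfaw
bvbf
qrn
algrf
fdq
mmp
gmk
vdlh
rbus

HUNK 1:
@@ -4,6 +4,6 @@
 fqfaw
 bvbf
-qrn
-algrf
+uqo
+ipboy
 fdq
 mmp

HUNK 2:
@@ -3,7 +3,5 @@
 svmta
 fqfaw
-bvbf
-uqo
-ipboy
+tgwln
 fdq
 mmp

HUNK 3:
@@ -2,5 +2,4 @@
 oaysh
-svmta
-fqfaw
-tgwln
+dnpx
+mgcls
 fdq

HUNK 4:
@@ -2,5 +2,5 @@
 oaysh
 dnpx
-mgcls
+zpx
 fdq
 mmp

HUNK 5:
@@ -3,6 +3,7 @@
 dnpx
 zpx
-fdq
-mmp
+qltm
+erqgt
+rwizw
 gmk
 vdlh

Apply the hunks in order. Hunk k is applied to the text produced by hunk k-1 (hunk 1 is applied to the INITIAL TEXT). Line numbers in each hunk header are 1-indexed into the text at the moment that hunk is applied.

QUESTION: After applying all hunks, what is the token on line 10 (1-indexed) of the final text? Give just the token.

Answer: rbus

Derivation:
Hunk 1: at line 4 remove [qrn,algrf] add [uqo,ipboy] -> 12 lines: laes oaysh svmta fqfaw bvbf uqo ipboy fdq mmp gmk vdlh rbus
Hunk 2: at line 3 remove [bvbf,uqo,ipboy] add [tgwln] -> 10 lines: laes oaysh svmta fqfaw tgwln fdq mmp gmk vdlh rbus
Hunk 3: at line 2 remove [svmta,fqfaw,tgwln] add [dnpx,mgcls] -> 9 lines: laes oaysh dnpx mgcls fdq mmp gmk vdlh rbus
Hunk 4: at line 2 remove [mgcls] add [zpx] -> 9 lines: laes oaysh dnpx zpx fdq mmp gmk vdlh rbus
Hunk 5: at line 3 remove [fdq,mmp] add [qltm,erqgt,rwizw] -> 10 lines: laes oaysh dnpx zpx qltm erqgt rwizw gmk vdlh rbus
Final line 10: rbus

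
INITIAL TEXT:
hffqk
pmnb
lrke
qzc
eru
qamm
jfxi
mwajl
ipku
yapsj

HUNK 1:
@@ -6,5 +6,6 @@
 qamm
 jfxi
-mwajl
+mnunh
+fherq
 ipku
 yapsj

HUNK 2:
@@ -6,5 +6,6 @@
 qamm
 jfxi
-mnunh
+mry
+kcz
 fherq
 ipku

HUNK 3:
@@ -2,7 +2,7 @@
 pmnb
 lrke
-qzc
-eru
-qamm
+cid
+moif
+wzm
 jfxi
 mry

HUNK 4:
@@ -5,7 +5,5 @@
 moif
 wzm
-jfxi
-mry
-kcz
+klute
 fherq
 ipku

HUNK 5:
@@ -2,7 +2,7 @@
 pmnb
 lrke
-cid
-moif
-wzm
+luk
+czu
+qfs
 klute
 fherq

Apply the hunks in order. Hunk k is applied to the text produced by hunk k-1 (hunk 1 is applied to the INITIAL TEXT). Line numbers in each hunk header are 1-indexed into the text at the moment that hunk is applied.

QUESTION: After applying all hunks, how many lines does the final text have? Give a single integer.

Hunk 1: at line 6 remove [mwajl] add [mnunh,fherq] -> 11 lines: hffqk pmnb lrke qzc eru qamm jfxi mnunh fherq ipku yapsj
Hunk 2: at line 6 remove [mnunh] add [mry,kcz] -> 12 lines: hffqk pmnb lrke qzc eru qamm jfxi mry kcz fherq ipku yapsj
Hunk 3: at line 2 remove [qzc,eru,qamm] add [cid,moif,wzm] -> 12 lines: hffqk pmnb lrke cid moif wzm jfxi mry kcz fherq ipku yapsj
Hunk 4: at line 5 remove [jfxi,mry,kcz] add [klute] -> 10 lines: hffqk pmnb lrke cid moif wzm klute fherq ipku yapsj
Hunk 5: at line 2 remove [cid,moif,wzm] add [luk,czu,qfs] -> 10 lines: hffqk pmnb lrke luk czu qfs klute fherq ipku yapsj
Final line count: 10

Answer: 10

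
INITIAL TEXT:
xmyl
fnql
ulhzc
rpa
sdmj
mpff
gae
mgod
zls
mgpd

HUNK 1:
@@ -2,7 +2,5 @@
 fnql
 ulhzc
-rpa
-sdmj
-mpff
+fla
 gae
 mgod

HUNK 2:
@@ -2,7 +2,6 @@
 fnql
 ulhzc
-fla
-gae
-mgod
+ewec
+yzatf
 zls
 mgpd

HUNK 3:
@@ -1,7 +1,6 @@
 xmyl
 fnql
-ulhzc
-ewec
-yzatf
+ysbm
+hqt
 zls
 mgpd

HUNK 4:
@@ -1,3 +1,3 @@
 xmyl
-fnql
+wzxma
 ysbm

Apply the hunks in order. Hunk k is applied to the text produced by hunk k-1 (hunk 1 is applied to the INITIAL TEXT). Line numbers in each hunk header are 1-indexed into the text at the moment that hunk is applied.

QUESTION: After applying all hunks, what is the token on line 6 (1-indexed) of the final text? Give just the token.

Hunk 1: at line 2 remove [rpa,sdmj,mpff] add [fla] -> 8 lines: xmyl fnql ulhzc fla gae mgod zls mgpd
Hunk 2: at line 2 remove [fla,gae,mgod] add [ewec,yzatf] -> 7 lines: xmyl fnql ulhzc ewec yzatf zls mgpd
Hunk 3: at line 1 remove [ulhzc,ewec,yzatf] add [ysbm,hqt] -> 6 lines: xmyl fnql ysbm hqt zls mgpd
Hunk 4: at line 1 remove [fnql] add [wzxma] -> 6 lines: xmyl wzxma ysbm hqt zls mgpd
Final line 6: mgpd

Answer: mgpd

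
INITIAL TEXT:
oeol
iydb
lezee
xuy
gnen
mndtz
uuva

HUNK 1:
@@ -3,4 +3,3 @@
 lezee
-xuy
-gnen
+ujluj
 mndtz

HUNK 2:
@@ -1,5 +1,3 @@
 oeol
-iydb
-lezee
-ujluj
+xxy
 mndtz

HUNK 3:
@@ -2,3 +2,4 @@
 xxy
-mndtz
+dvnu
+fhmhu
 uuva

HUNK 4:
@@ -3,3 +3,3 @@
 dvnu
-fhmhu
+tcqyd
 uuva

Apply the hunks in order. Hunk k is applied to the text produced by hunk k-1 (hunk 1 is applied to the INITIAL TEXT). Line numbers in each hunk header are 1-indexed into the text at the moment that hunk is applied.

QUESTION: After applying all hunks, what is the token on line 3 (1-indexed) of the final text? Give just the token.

Hunk 1: at line 3 remove [xuy,gnen] add [ujluj] -> 6 lines: oeol iydb lezee ujluj mndtz uuva
Hunk 2: at line 1 remove [iydb,lezee,ujluj] add [xxy] -> 4 lines: oeol xxy mndtz uuva
Hunk 3: at line 2 remove [mndtz] add [dvnu,fhmhu] -> 5 lines: oeol xxy dvnu fhmhu uuva
Hunk 4: at line 3 remove [fhmhu] add [tcqyd] -> 5 lines: oeol xxy dvnu tcqyd uuva
Final line 3: dvnu

Answer: dvnu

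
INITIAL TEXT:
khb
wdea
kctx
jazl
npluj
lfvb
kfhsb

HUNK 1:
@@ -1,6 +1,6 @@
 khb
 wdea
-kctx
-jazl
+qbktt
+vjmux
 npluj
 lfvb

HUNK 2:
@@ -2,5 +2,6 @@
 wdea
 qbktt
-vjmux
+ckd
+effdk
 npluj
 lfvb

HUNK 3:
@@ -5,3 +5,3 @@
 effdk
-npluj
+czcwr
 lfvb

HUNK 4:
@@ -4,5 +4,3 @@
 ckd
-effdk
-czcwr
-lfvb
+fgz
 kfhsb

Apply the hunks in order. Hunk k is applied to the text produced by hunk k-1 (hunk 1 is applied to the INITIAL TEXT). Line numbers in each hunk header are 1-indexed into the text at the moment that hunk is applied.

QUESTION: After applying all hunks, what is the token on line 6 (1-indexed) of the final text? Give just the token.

Answer: kfhsb

Derivation:
Hunk 1: at line 1 remove [kctx,jazl] add [qbktt,vjmux] -> 7 lines: khb wdea qbktt vjmux npluj lfvb kfhsb
Hunk 2: at line 2 remove [vjmux] add [ckd,effdk] -> 8 lines: khb wdea qbktt ckd effdk npluj lfvb kfhsb
Hunk 3: at line 5 remove [npluj] add [czcwr] -> 8 lines: khb wdea qbktt ckd effdk czcwr lfvb kfhsb
Hunk 4: at line 4 remove [effdk,czcwr,lfvb] add [fgz] -> 6 lines: khb wdea qbktt ckd fgz kfhsb
Final line 6: kfhsb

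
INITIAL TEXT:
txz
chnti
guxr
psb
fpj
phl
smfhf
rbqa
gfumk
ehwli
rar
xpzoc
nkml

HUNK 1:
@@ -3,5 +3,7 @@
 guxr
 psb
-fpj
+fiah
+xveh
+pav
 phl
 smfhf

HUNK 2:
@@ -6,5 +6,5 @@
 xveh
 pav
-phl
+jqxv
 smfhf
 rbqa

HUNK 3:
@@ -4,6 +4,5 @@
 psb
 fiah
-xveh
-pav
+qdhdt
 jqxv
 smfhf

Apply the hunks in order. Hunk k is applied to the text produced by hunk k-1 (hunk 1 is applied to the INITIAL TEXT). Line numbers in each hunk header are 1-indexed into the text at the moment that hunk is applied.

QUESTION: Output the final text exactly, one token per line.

Answer: txz
chnti
guxr
psb
fiah
qdhdt
jqxv
smfhf
rbqa
gfumk
ehwli
rar
xpzoc
nkml

Derivation:
Hunk 1: at line 3 remove [fpj] add [fiah,xveh,pav] -> 15 lines: txz chnti guxr psb fiah xveh pav phl smfhf rbqa gfumk ehwli rar xpzoc nkml
Hunk 2: at line 6 remove [phl] add [jqxv] -> 15 lines: txz chnti guxr psb fiah xveh pav jqxv smfhf rbqa gfumk ehwli rar xpzoc nkml
Hunk 3: at line 4 remove [xveh,pav] add [qdhdt] -> 14 lines: txz chnti guxr psb fiah qdhdt jqxv smfhf rbqa gfumk ehwli rar xpzoc nkml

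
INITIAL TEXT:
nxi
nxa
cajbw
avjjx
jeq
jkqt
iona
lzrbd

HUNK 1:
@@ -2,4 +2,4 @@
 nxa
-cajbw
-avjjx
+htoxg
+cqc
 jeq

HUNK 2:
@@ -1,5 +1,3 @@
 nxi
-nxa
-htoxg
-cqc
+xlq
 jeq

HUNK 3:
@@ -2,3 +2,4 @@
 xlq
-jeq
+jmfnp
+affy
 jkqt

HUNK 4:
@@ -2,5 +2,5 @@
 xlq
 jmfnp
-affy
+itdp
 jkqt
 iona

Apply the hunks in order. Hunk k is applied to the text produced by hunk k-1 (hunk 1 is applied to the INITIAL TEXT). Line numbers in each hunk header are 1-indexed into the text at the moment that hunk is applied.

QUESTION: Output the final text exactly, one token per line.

Answer: nxi
xlq
jmfnp
itdp
jkqt
iona
lzrbd

Derivation:
Hunk 1: at line 2 remove [cajbw,avjjx] add [htoxg,cqc] -> 8 lines: nxi nxa htoxg cqc jeq jkqt iona lzrbd
Hunk 2: at line 1 remove [nxa,htoxg,cqc] add [xlq] -> 6 lines: nxi xlq jeq jkqt iona lzrbd
Hunk 3: at line 2 remove [jeq] add [jmfnp,affy] -> 7 lines: nxi xlq jmfnp affy jkqt iona lzrbd
Hunk 4: at line 2 remove [affy] add [itdp] -> 7 lines: nxi xlq jmfnp itdp jkqt iona lzrbd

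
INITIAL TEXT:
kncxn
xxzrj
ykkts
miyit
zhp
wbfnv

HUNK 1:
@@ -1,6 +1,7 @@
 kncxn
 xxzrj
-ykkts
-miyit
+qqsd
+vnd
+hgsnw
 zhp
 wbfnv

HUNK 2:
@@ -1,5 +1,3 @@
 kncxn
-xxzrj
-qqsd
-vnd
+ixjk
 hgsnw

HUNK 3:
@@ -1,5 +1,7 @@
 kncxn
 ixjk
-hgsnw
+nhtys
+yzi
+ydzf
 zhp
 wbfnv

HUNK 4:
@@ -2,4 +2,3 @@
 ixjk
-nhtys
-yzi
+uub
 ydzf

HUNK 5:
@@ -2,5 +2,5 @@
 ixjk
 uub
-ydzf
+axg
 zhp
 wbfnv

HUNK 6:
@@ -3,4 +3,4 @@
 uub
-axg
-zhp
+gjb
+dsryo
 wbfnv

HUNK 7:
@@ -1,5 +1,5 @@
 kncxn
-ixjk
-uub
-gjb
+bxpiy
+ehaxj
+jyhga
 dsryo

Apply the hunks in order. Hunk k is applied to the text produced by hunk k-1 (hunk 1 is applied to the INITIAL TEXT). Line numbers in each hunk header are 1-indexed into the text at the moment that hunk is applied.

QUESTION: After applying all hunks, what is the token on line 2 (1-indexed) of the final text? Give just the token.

Answer: bxpiy

Derivation:
Hunk 1: at line 1 remove [ykkts,miyit] add [qqsd,vnd,hgsnw] -> 7 lines: kncxn xxzrj qqsd vnd hgsnw zhp wbfnv
Hunk 2: at line 1 remove [xxzrj,qqsd,vnd] add [ixjk] -> 5 lines: kncxn ixjk hgsnw zhp wbfnv
Hunk 3: at line 1 remove [hgsnw] add [nhtys,yzi,ydzf] -> 7 lines: kncxn ixjk nhtys yzi ydzf zhp wbfnv
Hunk 4: at line 2 remove [nhtys,yzi] add [uub] -> 6 lines: kncxn ixjk uub ydzf zhp wbfnv
Hunk 5: at line 2 remove [ydzf] add [axg] -> 6 lines: kncxn ixjk uub axg zhp wbfnv
Hunk 6: at line 3 remove [axg,zhp] add [gjb,dsryo] -> 6 lines: kncxn ixjk uub gjb dsryo wbfnv
Hunk 7: at line 1 remove [ixjk,uub,gjb] add [bxpiy,ehaxj,jyhga] -> 6 lines: kncxn bxpiy ehaxj jyhga dsryo wbfnv
Final line 2: bxpiy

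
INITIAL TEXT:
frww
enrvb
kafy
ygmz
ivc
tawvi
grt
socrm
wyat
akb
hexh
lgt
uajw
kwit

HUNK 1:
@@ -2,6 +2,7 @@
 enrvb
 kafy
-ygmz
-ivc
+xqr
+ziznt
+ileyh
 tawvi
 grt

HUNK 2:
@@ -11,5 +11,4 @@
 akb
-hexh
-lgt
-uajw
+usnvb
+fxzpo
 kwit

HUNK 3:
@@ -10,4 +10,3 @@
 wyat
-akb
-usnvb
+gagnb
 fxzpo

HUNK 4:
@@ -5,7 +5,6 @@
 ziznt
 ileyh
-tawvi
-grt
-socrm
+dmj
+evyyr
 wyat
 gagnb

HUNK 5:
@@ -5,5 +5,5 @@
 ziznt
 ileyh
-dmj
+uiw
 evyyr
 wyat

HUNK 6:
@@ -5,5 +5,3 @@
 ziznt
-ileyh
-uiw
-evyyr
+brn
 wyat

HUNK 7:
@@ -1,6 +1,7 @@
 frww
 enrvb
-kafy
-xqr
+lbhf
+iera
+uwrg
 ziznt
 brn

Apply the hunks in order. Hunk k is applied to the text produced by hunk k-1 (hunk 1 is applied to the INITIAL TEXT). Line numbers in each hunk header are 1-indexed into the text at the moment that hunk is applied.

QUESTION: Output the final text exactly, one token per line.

Hunk 1: at line 2 remove [ygmz,ivc] add [xqr,ziznt,ileyh] -> 15 lines: frww enrvb kafy xqr ziznt ileyh tawvi grt socrm wyat akb hexh lgt uajw kwit
Hunk 2: at line 11 remove [hexh,lgt,uajw] add [usnvb,fxzpo] -> 14 lines: frww enrvb kafy xqr ziznt ileyh tawvi grt socrm wyat akb usnvb fxzpo kwit
Hunk 3: at line 10 remove [akb,usnvb] add [gagnb] -> 13 lines: frww enrvb kafy xqr ziznt ileyh tawvi grt socrm wyat gagnb fxzpo kwit
Hunk 4: at line 5 remove [tawvi,grt,socrm] add [dmj,evyyr] -> 12 lines: frww enrvb kafy xqr ziznt ileyh dmj evyyr wyat gagnb fxzpo kwit
Hunk 5: at line 5 remove [dmj] add [uiw] -> 12 lines: frww enrvb kafy xqr ziznt ileyh uiw evyyr wyat gagnb fxzpo kwit
Hunk 6: at line 5 remove [ileyh,uiw,evyyr] add [brn] -> 10 lines: frww enrvb kafy xqr ziznt brn wyat gagnb fxzpo kwit
Hunk 7: at line 1 remove [kafy,xqr] add [lbhf,iera,uwrg] -> 11 lines: frww enrvb lbhf iera uwrg ziznt brn wyat gagnb fxzpo kwit

Answer: frww
enrvb
lbhf
iera
uwrg
ziznt
brn
wyat
gagnb
fxzpo
kwit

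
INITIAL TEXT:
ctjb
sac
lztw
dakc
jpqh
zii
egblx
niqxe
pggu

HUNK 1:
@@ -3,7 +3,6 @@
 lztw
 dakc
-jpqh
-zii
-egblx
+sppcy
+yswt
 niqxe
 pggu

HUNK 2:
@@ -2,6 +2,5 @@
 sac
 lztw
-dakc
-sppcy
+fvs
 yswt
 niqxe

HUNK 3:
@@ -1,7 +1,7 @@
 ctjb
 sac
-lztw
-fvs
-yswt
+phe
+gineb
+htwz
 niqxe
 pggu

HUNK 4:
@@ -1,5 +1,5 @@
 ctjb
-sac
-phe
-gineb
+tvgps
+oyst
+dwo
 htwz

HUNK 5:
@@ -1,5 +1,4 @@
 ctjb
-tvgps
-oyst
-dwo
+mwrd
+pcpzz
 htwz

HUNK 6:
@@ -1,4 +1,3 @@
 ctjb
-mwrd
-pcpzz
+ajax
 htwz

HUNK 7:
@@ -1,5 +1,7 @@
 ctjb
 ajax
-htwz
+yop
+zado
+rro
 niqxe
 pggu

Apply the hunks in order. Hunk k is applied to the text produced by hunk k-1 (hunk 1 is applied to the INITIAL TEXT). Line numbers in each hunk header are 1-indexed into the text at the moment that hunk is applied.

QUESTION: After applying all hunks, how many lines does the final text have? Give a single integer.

Answer: 7

Derivation:
Hunk 1: at line 3 remove [jpqh,zii,egblx] add [sppcy,yswt] -> 8 lines: ctjb sac lztw dakc sppcy yswt niqxe pggu
Hunk 2: at line 2 remove [dakc,sppcy] add [fvs] -> 7 lines: ctjb sac lztw fvs yswt niqxe pggu
Hunk 3: at line 1 remove [lztw,fvs,yswt] add [phe,gineb,htwz] -> 7 lines: ctjb sac phe gineb htwz niqxe pggu
Hunk 4: at line 1 remove [sac,phe,gineb] add [tvgps,oyst,dwo] -> 7 lines: ctjb tvgps oyst dwo htwz niqxe pggu
Hunk 5: at line 1 remove [tvgps,oyst,dwo] add [mwrd,pcpzz] -> 6 lines: ctjb mwrd pcpzz htwz niqxe pggu
Hunk 6: at line 1 remove [mwrd,pcpzz] add [ajax] -> 5 lines: ctjb ajax htwz niqxe pggu
Hunk 7: at line 1 remove [htwz] add [yop,zado,rro] -> 7 lines: ctjb ajax yop zado rro niqxe pggu
Final line count: 7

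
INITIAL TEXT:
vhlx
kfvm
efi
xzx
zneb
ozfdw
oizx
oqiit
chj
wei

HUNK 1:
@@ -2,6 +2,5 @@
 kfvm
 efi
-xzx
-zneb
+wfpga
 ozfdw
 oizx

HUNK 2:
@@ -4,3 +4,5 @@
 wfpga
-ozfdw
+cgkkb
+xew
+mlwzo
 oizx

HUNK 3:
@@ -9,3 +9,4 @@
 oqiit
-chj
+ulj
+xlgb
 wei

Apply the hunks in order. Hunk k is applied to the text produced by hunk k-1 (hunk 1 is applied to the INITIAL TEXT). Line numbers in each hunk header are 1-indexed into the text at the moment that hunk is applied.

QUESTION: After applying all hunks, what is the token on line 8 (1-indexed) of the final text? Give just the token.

Hunk 1: at line 2 remove [xzx,zneb] add [wfpga] -> 9 lines: vhlx kfvm efi wfpga ozfdw oizx oqiit chj wei
Hunk 2: at line 4 remove [ozfdw] add [cgkkb,xew,mlwzo] -> 11 lines: vhlx kfvm efi wfpga cgkkb xew mlwzo oizx oqiit chj wei
Hunk 3: at line 9 remove [chj] add [ulj,xlgb] -> 12 lines: vhlx kfvm efi wfpga cgkkb xew mlwzo oizx oqiit ulj xlgb wei
Final line 8: oizx

Answer: oizx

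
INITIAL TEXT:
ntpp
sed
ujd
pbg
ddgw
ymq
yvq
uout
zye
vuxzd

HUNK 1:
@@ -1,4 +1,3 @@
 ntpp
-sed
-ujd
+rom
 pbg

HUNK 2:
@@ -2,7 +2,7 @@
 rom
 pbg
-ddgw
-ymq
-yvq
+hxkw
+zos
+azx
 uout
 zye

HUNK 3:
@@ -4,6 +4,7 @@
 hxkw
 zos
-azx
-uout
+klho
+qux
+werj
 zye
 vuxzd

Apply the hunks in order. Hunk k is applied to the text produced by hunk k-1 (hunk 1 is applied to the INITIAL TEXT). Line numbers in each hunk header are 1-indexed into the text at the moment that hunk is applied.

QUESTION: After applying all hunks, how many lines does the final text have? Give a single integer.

Answer: 10

Derivation:
Hunk 1: at line 1 remove [sed,ujd] add [rom] -> 9 lines: ntpp rom pbg ddgw ymq yvq uout zye vuxzd
Hunk 2: at line 2 remove [ddgw,ymq,yvq] add [hxkw,zos,azx] -> 9 lines: ntpp rom pbg hxkw zos azx uout zye vuxzd
Hunk 3: at line 4 remove [azx,uout] add [klho,qux,werj] -> 10 lines: ntpp rom pbg hxkw zos klho qux werj zye vuxzd
Final line count: 10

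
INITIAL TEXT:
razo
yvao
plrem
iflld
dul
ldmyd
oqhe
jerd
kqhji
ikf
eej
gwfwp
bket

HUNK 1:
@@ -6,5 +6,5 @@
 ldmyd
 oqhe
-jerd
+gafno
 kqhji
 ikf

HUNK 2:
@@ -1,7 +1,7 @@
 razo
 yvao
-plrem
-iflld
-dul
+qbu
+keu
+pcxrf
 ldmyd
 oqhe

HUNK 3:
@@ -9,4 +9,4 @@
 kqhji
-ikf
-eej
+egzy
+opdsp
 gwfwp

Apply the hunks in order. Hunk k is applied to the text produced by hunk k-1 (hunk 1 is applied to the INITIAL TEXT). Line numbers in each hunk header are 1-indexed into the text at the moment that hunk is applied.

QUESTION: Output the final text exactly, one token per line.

Hunk 1: at line 6 remove [jerd] add [gafno] -> 13 lines: razo yvao plrem iflld dul ldmyd oqhe gafno kqhji ikf eej gwfwp bket
Hunk 2: at line 1 remove [plrem,iflld,dul] add [qbu,keu,pcxrf] -> 13 lines: razo yvao qbu keu pcxrf ldmyd oqhe gafno kqhji ikf eej gwfwp bket
Hunk 3: at line 9 remove [ikf,eej] add [egzy,opdsp] -> 13 lines: razo yvao qbu keu pcxrf ldmyd oqhe gafno kqhji egzy opdsp gwfwp bket

Answer: razo
yvao
qbu
keu
pcxrf
ldmyd
oqhe
gafno
kqhji
egzy
opdsp
gwfwp
bket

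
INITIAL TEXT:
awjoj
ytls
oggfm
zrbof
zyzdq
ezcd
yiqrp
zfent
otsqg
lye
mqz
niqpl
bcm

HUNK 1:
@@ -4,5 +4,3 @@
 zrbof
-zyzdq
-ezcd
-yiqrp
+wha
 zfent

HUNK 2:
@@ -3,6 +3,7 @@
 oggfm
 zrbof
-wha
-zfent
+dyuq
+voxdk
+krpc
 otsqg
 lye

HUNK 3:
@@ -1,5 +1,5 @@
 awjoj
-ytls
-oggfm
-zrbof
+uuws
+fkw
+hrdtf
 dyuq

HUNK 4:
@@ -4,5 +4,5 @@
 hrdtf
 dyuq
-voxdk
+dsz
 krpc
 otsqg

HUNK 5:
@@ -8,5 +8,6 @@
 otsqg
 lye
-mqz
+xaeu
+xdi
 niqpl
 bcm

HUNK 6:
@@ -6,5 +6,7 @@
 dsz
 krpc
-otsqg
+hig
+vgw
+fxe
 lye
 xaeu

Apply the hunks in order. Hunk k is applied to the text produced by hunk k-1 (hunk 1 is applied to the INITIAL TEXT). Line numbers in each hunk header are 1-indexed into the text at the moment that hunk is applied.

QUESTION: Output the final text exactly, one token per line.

Answer: awjoj
uuws
fkw
hrdtf
dyuq
dsz
krpc
hig
vgw
fxe
lye
xaeu
xdi
niqpl
bcm

Derivation:
Hunk 1: at line 4 remove [zyzdq,ezcd,yiqrp] add [wha] -> 11 lines: awjoj ytls oggfm zrbof wha zfent otsqg lye mqz niqpl bcm
Hunk 2: at line 3 remove [wha,zfent] add [dyuq,voxdk,krpc] -> 12 lines: awjoj ytls oggfm zrbof dyuq voxdk krpc otsqg lye mqz niqpl bcm
Hunk 3: at line 1 remove [ytls,oggfm,zrbof] add [uuws,fkw,hrdtf] -> 12 lines: awjoj uuws fkw hrdtf dyuq voxdk krpc otsqg lye mqz niqpl bcm
Hunk 4: at line 4 remove [voxdk] add [dsz] -> 12 lines: awjoj uuws fkw hrdtf dyuq dsz krpc otsqg lye mqz niqpl bcm
Hunk 5: at line 8 remove [mqz] add [xaeu,xdi] -> 13 lines: awjoj uuws fkw hrdtf dyuq dsz krpc otsqg lye xaeu xdi niqpl bcm
Hunk 6: at line 6 remove [otsqg] add [hig,vgw,fxe] -> 15 lines: awjoj uuws fkw hrdtf dyuq dsz krpc hig vgw fxe lye xaeu xdi niqpl bcm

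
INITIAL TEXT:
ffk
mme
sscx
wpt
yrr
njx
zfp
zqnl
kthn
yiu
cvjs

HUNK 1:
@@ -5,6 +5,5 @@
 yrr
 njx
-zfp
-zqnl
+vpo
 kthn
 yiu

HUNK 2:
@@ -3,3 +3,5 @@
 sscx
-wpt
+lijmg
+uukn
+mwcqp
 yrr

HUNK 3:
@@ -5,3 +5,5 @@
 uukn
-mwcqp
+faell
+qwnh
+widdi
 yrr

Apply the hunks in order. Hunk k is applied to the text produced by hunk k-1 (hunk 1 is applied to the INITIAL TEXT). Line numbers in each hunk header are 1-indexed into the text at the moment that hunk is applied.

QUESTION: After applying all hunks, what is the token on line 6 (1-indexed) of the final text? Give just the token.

Hunk 1: at line 5 remove [zfp,zqnl] add [vpo] -> 10 lines: ffk mme sscx wpt yrr njx vpo kthn yiu cvjs
Hunk 2: at line 3 remove [wpt] add [lijmg,uukn,mwcqp] -> 12 lines: ffk mme sscx lijmg uukn mwcqp yrr njx vpo kthn yiu cvjs
Hunk 3: at line 5 remove [mwcqp] add [faell,qwnh,widdi] -> 14 lines: ffk mme sscx lijmg uukn faell qwnh widdi yrr njx vpo kthn yiu cvjs
Final line 6: faell

Answer: faell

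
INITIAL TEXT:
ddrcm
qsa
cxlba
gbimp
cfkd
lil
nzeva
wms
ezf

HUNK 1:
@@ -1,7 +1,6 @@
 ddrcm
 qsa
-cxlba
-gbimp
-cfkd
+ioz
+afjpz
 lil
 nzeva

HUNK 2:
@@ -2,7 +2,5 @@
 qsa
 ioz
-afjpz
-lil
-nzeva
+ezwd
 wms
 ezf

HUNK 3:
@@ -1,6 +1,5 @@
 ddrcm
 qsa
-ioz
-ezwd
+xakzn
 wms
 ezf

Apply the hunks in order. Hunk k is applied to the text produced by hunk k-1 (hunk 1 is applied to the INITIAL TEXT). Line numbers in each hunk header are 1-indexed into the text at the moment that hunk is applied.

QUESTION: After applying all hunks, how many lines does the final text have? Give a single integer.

Answer: 5

Derivation:
Hunk 1: at line 1 remove [cxlba,gbimp,cfkd] add [ioz,afjpz] -> 8 lines: ddrcm qsa ioz afjpz lil nzeva wms ezf
Hunk 2: at line 2 remove [afjpz,lil,nzeva] add [ezwd] -> 6 lines: ddrcm qsa ioz ezwd wms ezf
Hunk 3: at line 1 remove [ioz,ezwd] add [xakzn] -> 5 lines: ddrcm qsa xakzn wms ezf
Final line count: 5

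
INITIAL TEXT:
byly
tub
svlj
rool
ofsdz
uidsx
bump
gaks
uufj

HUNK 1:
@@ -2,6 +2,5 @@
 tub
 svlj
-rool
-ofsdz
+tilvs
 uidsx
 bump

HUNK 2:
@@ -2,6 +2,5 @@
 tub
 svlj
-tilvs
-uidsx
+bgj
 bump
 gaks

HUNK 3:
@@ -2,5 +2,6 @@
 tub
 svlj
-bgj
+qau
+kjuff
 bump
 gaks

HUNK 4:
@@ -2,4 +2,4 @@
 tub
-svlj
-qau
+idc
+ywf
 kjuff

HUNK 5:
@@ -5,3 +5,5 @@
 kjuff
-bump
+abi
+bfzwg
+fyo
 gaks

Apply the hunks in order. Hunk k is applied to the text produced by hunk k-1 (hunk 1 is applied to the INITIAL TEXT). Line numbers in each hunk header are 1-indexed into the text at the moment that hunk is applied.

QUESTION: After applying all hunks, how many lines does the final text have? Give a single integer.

Hunk 1: at line 2 remove [rool,ofsdz] add [tilvs] -> 8 lines: byly tub svlj tilvs uidsx bump gaks uufj
Hunk 2: at line 2 remove [tilvs,uidsx] add [bgj] -> 7 lines: byly tub svlj bgj bump gaks uufj
Hunk 3: at line 2 remove [bgj] add [qau,kjuff] -> 8 lines: byly tub svlj qau kjuff bump gaks uufj
Hunk 4: at line 2 remove [svlj,qau] add [idc,ywf] -> 8 lines: byly tub idc ywf kjuff bump gaks uufj
Hunk 5: at line 5 remove [bump] add [abi,bfzwg,fyo] -> 10 lines: byly tub idc ywf kjuff abi bfzwg fyo gaks uufj
Final line count: 10

Answer: 10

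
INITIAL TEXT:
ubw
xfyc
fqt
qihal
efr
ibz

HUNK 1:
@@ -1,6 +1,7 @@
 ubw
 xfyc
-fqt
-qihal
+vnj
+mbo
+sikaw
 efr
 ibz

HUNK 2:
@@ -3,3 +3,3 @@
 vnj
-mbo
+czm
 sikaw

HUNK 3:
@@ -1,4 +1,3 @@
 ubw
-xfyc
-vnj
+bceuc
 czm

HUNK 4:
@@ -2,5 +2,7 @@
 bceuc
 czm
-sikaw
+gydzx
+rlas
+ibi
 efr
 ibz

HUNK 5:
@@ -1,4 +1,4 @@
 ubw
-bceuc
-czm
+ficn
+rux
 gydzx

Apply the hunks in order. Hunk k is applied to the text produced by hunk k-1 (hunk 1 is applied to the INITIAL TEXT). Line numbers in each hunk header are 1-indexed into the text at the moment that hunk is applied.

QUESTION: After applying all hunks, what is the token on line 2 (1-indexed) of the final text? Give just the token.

Answer: ficn

Derivation:
Hunk 1: at line 1 remove [fqt,qihal] add [vnj,mbo,sikaw] -> 7 lines: ubw xfyc vnj mbo sikaw efr ibz
Hunk 2: at line 3 remove [mbo] add [czm] -> 7 lines: ubw xfyc vnj czm sikaw efr ibz
Hunk 3: at line 1 remove [xfyc,vnj] add [bceuc] -> 6 lines: ubw bceuc czm sikaw efr ibz
Hunk 4: at line 2 remove [sikaw] add [gydzx,rlas,ibi] -> 8 lines: ubw bceuc czm gydzx rlas ibi efr ibz
Hunk 5: at line 1 remove [bceuc,czm] add [ficn,rux] -> 8 lines: ubw ficn rux gydzx rlas ibi efr ibz
Final line 2: ficn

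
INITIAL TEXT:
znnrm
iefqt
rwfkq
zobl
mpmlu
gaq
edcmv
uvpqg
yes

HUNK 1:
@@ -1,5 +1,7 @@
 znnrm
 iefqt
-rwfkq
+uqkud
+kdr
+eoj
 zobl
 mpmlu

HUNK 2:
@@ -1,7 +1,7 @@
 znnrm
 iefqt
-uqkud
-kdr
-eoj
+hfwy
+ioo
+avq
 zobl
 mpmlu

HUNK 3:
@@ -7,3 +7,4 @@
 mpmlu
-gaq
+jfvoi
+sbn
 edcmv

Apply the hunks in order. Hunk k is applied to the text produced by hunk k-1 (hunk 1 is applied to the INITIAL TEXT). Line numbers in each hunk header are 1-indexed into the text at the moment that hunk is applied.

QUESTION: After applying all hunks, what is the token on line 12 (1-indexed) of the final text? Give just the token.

Hunk 1: at line 1 remove [rwfkq] add [uqkud,kdr,eoj] -> 11 lines: znnrm iefqt uqkud kdr eoj zobl mpmlu gaq edcmv uvpqg yes
Hunk 2: at line 1 remove [uqkud,kdr,eoj] add [hfwy,ioo,avq] -> 11 lines: znnrm iefqt hfwy ioo avq zobl mpmlu gaq edcmv uvpqg yes
Hunk 3: at line 7 remove [gaq] add [jfvoi,sbn] -> 12 lines: znnrm iefqt hfwy ioo avq zobl mpmlu jfvoi sbn edcmv uvpqg yes
Final line 12: yes

Answer: yes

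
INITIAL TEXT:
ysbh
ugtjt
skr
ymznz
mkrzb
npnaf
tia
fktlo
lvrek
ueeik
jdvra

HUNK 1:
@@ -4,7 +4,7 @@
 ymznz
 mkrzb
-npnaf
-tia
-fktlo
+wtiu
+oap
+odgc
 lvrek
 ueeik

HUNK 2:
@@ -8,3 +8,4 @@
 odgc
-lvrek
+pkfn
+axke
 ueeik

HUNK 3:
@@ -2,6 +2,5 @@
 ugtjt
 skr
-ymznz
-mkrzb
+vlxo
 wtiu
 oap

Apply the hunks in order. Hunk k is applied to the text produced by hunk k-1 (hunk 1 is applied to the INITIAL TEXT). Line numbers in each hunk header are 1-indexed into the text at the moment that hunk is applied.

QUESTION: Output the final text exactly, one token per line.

Answer: ysbh
ugtjt
skr
vlxo
wtiu
oap
odgc
pkfn
axke
ueeik
jdvra

Derivation:
Hunk 1: at line 4 remove [npnaf,tia,fktlo] add [wtiu,oap,odgc] -> 11 lines: ysbh ugtjt skr ymznz mkrzb wtiu oap odgc lvrek ueeik jdvra
Hunk 2: at line 8 remove [lvrek] add [pkfn,axke] -> 12 lines: ysbh ugtjt skr ymznz mkrzb wtiu oap odgc pkfn axke ueeik jdvra
Hunk 3: at line 2 remove [ymznz,mkrzb] add [vlxo] -> 11 lines: ysbh ugtjt skr vlxo wtiu oap odgc pkfn axke ueeik jdvra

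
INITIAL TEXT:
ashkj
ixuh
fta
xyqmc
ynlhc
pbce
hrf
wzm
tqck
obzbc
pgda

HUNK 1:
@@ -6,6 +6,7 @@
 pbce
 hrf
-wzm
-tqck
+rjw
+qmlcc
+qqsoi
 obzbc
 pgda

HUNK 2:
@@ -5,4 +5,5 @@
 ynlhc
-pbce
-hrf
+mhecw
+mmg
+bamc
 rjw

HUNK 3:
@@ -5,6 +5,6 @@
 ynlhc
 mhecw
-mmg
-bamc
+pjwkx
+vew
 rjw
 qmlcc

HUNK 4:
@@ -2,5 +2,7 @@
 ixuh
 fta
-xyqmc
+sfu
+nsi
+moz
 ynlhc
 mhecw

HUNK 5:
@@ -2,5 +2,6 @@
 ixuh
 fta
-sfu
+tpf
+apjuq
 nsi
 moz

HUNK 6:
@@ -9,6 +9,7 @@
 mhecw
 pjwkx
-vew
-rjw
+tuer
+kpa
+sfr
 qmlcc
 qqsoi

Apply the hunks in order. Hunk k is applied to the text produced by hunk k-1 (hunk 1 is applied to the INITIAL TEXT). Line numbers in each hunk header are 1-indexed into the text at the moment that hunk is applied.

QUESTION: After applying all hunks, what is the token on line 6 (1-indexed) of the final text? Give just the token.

Hunk 1: at line 6 remove [wzm,tqck] add [rjw,qmlcc,qqsoi] -> 12 lines: ashkj ixuh fta xyqmc ynlhc pbce hrf rjw qmlcc qqsoi obzbc pgda
Hunk 2: at line 5 remove [pbce,hrf] add [mhecw,mmg,bamc] -> 13 lines: ashkj ixuh fta xyqmc ynlhc mhecw mmg bamc rjw qmlcc qqsoi obzbc pgda
Hunk 3: at line 5 remove [mmg,bamc] add [pjwkx,vew] -> 13 lines: ashkj ixuh fta xyqmc ynlhc mhecw pjwkx vew rjw qmlcc qqsoi obzbc pgda
Hunk 4: at line 2 remove [xyqmc] add [sfu,nsi,moz] -> 15 lines: ashkj ixuh fta sfu nsi moz ynlhc mhecw pjwkx vew rjw qmlcc qqsoi obzbc pgda
Hunk 5: at line 2 remove [sfu] add [tpf,apjuq] -> 16 lines: ashkj ixuh fta tpf apjuq nsi moz ynlhc mhecw pjwkx vew rjw qmlcc qqsoi obzbc pgda
Hunk 6: at line 9 remove [vew,rjw] add [tuer,kpa,sfr] -> 17 lines: ashkj ixuh fta tpf apjuq nsi moz ynlhc mhecw pjwkx tuer kpa sfr qmlcc qqsoi obzbc pgda
Final line 6: nsi

Answer: nsi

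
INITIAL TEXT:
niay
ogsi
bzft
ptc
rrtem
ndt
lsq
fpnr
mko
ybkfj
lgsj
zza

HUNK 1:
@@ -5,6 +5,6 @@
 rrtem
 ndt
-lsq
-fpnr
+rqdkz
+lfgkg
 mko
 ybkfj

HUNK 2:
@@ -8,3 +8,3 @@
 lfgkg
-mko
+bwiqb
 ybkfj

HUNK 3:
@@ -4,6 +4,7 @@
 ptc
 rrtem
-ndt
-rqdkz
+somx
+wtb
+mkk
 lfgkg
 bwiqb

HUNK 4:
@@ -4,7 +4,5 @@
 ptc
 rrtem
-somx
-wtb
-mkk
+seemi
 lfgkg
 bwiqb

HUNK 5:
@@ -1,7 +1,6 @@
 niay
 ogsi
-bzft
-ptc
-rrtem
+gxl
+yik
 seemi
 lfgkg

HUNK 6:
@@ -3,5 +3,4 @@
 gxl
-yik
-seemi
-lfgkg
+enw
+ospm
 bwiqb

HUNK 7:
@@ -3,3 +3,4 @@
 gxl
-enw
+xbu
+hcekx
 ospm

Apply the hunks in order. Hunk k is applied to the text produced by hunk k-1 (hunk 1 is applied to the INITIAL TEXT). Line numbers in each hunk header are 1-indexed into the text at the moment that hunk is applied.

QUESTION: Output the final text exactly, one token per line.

Hunk 1: at line 5 remove [lsq,fpnr] add [rqdkz,lfgkg] -> 12 lines: niay ogsi bzft ptc rrtem ndt rqdkz lfgkg mko ybkfj lgsj zza
Hunk 2: at line 8 remove [mko] add [bwiqb] -> 12 lines: niay ogsi bzft ptc rrtem ndt rqdkz lfgkg bwiqb ybkfj lgsj zza
Hunk 3: at line 4 remove [ndt,rqdkz] add [somx,wtb,mkk] -> 13 lines: niay ogsi bzft ptc rrtem somx wtb mkk lfgkg bwiqb ybkfj lgsj zza
Hunk 4: at line 4 remove [somx,wtb,mkk] add [seemi] -> 11 lines: niay ogsi bzft ptc rrtem seemi lfgkg bwiqb ybkfj lgsj zza
Hunk 5: at line 1 remove [bzft,ptc,rrtem] add [gxl,yik] -> 10 lines: niay ogsi gxl yik seemi lfgkg bwiqb ybkfj lgsj zza
Hunk 6: at line 3 remove [yik,seemi,lfgkg] add [enw,ospm] -> 9 lines: niay ogsi gxl enw ospm bwiqb ybkfj lgsj zza
Hunk 7: at line 3 remove [enw] add [xbu,hcekx] -> 10 lines: niay ogsi gxl xbu hcekx ospm bwiqb ybkfj lgsj zza

Answer: niay
ogsi
gxl
xbu
hcekx
ospm
bwiqb
ybkfj
lgsj
zza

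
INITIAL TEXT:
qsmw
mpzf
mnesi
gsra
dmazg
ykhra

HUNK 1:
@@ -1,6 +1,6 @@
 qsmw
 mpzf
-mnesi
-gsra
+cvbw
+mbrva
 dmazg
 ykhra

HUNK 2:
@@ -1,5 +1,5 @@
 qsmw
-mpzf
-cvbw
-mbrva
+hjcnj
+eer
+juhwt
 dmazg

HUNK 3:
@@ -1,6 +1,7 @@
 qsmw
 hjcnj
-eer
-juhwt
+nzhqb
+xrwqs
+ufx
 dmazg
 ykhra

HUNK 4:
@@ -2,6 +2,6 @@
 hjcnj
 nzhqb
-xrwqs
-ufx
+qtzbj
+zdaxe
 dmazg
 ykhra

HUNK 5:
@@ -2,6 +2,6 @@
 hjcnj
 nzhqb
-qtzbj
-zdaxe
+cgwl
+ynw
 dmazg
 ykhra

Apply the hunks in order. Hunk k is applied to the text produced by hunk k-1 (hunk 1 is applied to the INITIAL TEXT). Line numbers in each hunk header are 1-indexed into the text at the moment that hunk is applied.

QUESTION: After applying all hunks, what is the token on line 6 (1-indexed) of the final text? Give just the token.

Answer: dmazg

Derivation:
Hunk 1: at line 1 remove [mnesi,gsra] add [cvbw,mbrva] -> 6 lines: qsmw mpzf cvbw mbrva dmazg ykhra
Hunk 2: at line 1 remove [mpzf,cvbw,mbrva] add [hjcnj,eer,juhwt] -> 6 lines: qsmw hjcnj eer juhwt dmazg ykhra
Hunk 3: at line 1 remove [eer,juhwt] add [nzhqb,xrwqs,ufx] -> 7 lines: qsmw hjcnj nzhqb xrwqs ufx dmazg ykhra
Hunk 4: at line 2 remove [xrwqs,ufx] add [qtzbj,zdaxe] -> 7 lines: qsmw hjcnj nzhqb qtzbj zdaxe dmazg ykhra
Hunk 5: at line 2 remove [qtzbj,zdaxe] add [cgwl,ynw] -> 7 lines: qsmw hjcnj nzhqb cgwl ynw dmazg ykhra
Final line 6: dmazg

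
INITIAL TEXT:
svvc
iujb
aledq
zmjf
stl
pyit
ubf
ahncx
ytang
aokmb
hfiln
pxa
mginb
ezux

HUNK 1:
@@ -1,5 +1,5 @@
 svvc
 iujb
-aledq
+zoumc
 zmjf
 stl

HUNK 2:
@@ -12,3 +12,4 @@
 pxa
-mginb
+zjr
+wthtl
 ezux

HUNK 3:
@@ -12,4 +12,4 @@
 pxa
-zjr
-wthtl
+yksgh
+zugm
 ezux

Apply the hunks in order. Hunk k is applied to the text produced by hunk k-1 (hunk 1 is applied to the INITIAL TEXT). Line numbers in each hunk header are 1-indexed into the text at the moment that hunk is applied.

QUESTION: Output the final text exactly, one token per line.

Answer: svvc
iujb
zoumc
zmjf
stl
pyit
ubf
ahncx
ytang
aokmb
hfiln
pxa
yksgh
zugm
ezux

Derivation:
Hunk 1: at line 1 remove [aledq] add [zoumc] -> 14 lines: svvc iujb zoumc zmjf stl pyit ubf ahncx ytang aokmb hfiln pxa mginb ezux
Hunk 2: at line 12 remove [mginb] add [zjr,wthtl] -> 15 lines: svvc iujb zoumc zmjf stl pyit ubf ahncx ytang aokmb hfiln pxa zjr wthtl ezux
Hunk 3: at line 12 remove [zjr,wthtl] add [yksgh,zugm] -> 15 lines: svvc iujb zoumc zmjf stl pyit ubf ahncx ytang aokmb hfiln pxa yksgh zugm ezux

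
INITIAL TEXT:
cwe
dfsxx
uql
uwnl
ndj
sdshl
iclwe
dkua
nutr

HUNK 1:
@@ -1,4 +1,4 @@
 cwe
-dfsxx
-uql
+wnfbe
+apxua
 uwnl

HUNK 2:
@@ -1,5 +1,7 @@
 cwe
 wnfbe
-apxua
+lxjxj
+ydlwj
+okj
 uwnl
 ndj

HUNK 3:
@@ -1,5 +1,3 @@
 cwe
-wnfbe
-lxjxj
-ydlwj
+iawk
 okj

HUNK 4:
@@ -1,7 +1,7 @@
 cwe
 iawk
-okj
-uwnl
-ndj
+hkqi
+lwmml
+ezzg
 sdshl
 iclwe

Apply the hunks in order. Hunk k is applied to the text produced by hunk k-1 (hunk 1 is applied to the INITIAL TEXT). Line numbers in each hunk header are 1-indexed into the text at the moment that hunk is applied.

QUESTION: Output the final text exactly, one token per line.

Hunk 1: at line 1 remove [dfsxx,uql] add [wnfbe,apxua] -> 9 lines: cwe wnfbe apxua uwnl ndj sdshl iclwe dkua nutr
Hunk 2: at line 1 remove [apxua] add [lxjxj,ydlwj,okj] -> 11 lines: cwe wnfbe lxjxj ydlwj okj uwnl ndj sdshl iclwe dkua nutr
Hunk 3: at line 1 remove [wnfbe,lxjxj,ydlwj] add [iawk] -> 9 lines: cwe iawk okj uwnl ndj sdshl iclwe dkua nutr
Hunk 4: at line 1 remove [okj,uwnl,ndj] add [hkqi,lwmml,ezzg] -> 9 lines: cwe iawk hkqi lwmml ezzg sdshl iclwe dkua nutr

Answer: cwe
iawk
hkqi
lwmml
ezzg
sdshl
iclwe
dkua
nutr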